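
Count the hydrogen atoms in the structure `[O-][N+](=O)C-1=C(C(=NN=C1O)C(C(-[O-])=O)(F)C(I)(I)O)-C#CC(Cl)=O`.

2

Hydrogens are implicit in SMILES; fill each atom to its normal valence:
  6 × C: no H
  4 × C (aromatic): no H
  3 × O: no H
  2 × I: no H
  2 × N (aromatic): no H
  2 × O: 1 H each → 2
  2 × O (charge -1): no H
  1 × Cl: no H
  1 × F: no H
  1 × N (charge +1): no H
  Total hydrogens = 2.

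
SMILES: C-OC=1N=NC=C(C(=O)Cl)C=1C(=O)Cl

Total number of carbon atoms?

7

The symbol for carbon appears 7 times in the SMILES. (Cl is a single chlorine, not C + l.)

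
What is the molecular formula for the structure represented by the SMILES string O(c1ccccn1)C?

Heavy atoms from the SMILES: 6 C, 1 N, 1 O.
Implicit hydrogens by atom environment:
  4 × C (aromatic): 1 H each → 4
  1 × C: 3 H
  1 × C (aromatic): no H
  1 × N (aromatic): no H
  1 × O: no H
  Total hydrogens = 7.
Molecular formula: C6H7NO

C6H7NO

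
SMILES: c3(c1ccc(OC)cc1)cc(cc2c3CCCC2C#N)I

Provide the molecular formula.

C18H16INO

Heavy atoms from the SMILES: 18 C, 1 I, 1 N, 1 O.
Implicit hydrogens by atom environment:
  6 × C (aromatic): 1 H each → 6
  6 × C (aromatic): no H
  3 × C: 2 H each → 6
  1 × C: 3 H
  1 × C: 1 H
  1 × C: no H
  1 × I: no H
  1 × N: no H
  1 × O: no H
  Total hydrogens = 16.
Molecular formula: C18H16INO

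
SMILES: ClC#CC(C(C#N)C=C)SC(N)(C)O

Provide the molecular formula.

C9H11ClN2OS

Heavy atoms from the SMILES: 9 C, 1 Cl, 2 N, 1 O, 1 S.
Implicit hydrogens by atom environment:
  4 × C: no H
  3 × C: 1 H each → 3
  1 × C: 3 H
  1 × C: 2 H
  1 × Cl: no H
  1 × N: 2 H
  1 × N: no H
  1 × O: 1 H
  1 × S: no H
  Total hydrogens = 11.
Molecular formula: C9H11ClN2OS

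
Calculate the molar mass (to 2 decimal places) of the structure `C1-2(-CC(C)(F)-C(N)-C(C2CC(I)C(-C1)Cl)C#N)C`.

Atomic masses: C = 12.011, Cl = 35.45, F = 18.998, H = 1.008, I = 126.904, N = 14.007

Molecular formula: C13H19ClFIN2.
M = 13×12.011 + 1×35.45 + 1×18.998 + 19×1.008 + 1×126.904 + 2×14.007 = 384.66 g/mol.

384.66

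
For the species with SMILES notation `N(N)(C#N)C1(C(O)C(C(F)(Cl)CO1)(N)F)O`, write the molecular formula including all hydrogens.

C6H9ClF2N4O3

Heavy atoms from the SMILES: 6 C, 1 Cl, 2 F, 4 N, 3 O.
Implicit hydrogens by atom environment:
  4 × C: no H
  2 × F: no H
  2 × N: 2 H each → 4
  2 × N: no H
  2 × O: 1 H each → 2
  1 × C: 2 H
  1 × C: 1 H
  1 × Cl: no H
  1 × O: no H
  Total hydrogens = 9.
Molecular formula: C6H9ClF2N4O3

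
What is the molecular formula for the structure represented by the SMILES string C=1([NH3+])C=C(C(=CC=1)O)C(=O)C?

Heavy atoms from the SMILES: 8 C, 1 N, 2 O.
Implicit hydrogens by atom environment:
  3 × C (aromatic): 1 H each → 3
  3 × C (aromatic): no H
  1 × C: 3 H
  1 × C: no H
  1 × N (charge +1): 3 H
  1 × O: 1 H
  1 × O: no H
  Total hydrogens = 10.
Net charge +1.
Molecular formula: C8H10NO2+

C8H10NO2+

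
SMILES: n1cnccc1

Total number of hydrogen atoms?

4

Hydrogens are implicit in SMILES; fill each atom to its normal valence:
  4 × C (aromatic): 1 H each → 4
  2 × N (aromatic): no H
  Total hydrogens = 4.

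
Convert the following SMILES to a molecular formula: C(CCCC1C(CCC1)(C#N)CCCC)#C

C15H23N

Heavy atoms from the SMILES: 15 C, 1 N.
Implicit hydrogens by atom environment:
  9 × C: 2 H each → 18
  3 × C: no H
  2 × C: 1 H each → 2
  1 × C: 3 H
  1 × N: no H
  Total hydrogens = 23.
Molecular formula: C15H23N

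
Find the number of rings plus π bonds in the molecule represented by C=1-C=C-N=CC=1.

4

Molecular formula from the SMILES: C5H5N.
DoU = (2C + 2 + N − H − X)/2 = (2·5 + 2 + 1 − 5 − 0)/2 = 8/2 = 4.
(Structurally: 1 ring(s) + 3 π bond(s) = 4.)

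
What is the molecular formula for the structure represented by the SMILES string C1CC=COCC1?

Heavy atoms from the SMILES: 6 C, 1 O.
Implicit hydrogens by atom environment:
  4 × C: 2 H each → 8
  2 × C: 1 H each → 2
  1 × O: no H
  Total hydrogens = 10.
Molecular formula: C6H10O

C6H10O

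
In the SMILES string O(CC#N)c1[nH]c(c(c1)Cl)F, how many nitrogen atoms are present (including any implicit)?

2

The symbol for nitrogen appears 2 times in the SMILES.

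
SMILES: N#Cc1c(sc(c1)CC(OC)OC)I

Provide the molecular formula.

C9H10INO2S

Heavy atoms from the SMILES: 9 C, 1 I, 1 N, 2 O, 1 S.
Implicit hydrogens by atom environment:
  3 × C (aromatic): no H
  2 × C: 3 H each → 6
  2 × O: no H
  1 × C: 2 H
  1 × C (aromatic): 1 H
  1 × C: 1 H
  1 × C: no H
  1 × I: no H
  1 × N: no H
  1 × S (aromatic): no H
  Total hydrogens = 10.
Molecular formula: C9H10INO2S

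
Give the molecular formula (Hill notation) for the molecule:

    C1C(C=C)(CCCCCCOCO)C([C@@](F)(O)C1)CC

Heavy atoms from the SMILES: 16 C, 1 F, 3 O.
Implicit hydrogens by atom environment:
  11 × C: 2 H each → 22
  2 × C: 1 H each → 2
  2 × C: no H
  2 × O: 1 H each → 2
  1 × C: 3 H
  1 × F: no H
  1 × O: no H
  Total hydrogens = 29.
Molecular formula: C16H29FO3

C16H29FO3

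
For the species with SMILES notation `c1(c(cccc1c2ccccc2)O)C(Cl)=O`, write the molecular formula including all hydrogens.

Heavy atoms from the SMILES: 13 C, 1 Cl, 2 O.
Implicit hydrogens by atom environment:
  8 × C (aromatic): 1 H each → 8
  4 × C (aromatic): no H
  1 × C: no H
  1 × Cl: no H
  1 × O: 1 H
  1 × O: no H
  Total hydrogens = 9.
Molecular formula: C13H9ClO2

C13H9ClO2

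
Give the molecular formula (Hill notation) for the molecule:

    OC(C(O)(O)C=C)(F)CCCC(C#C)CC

C12H19FO3

Heavy atoms from the SMILES: 12 C, 1 F, 3 O.
Implicit hydrogens by atom environment:
  5 × C: 2 H each → 10
  3 × C: 1 H each → 3
  3 × C: no H
  3 × O: 1 H each → 3
  1 × C: 3 H
  1 × F: no H
  Total hydrogens = 19.
Molecular formula: C12H19FO3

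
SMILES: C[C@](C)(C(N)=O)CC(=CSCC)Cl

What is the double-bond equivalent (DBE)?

Molecular formula from the SMILES: C9H16ClNOS.
DoU = (2C + 2 + N − H − X)/2 = (2·9 + 2 + 1 − 16 − 1)/2 = 4/2 = 2.
(Structurally: 0 ring(s) + 2 π bond(s) = 2.)

2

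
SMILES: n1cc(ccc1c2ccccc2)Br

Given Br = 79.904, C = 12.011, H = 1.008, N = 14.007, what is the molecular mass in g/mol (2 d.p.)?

234.10

Molecular formula: C11H8BrN.
M = 1×79.904 + 11×12.011 + 8×1.008 + 1×14.007 = 234.10 g/mol.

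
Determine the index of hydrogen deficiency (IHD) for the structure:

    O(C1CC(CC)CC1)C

1

Molecular formula from the SMILES: C8H16O.
DoU = (2C + 2 + N − H − X)/2 = (2·8 + 2 + 0 − 16 − 0)/2 = 2/2 = 1.
(Structurally: 1 ring(s) + 0 π bond(s) = 1.)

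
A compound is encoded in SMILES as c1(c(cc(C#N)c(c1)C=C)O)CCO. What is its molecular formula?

C11H11NO2

Heavy atoms from the SMILES: 11 C, 1 N, 2 O.
Implicit hydrogens by atom environment:
  4 × C (aromatic): no H
  3 × C: 2 H each → 6
  2 × C (aromatic): 1 H each → 2
  2 × O: 1 H each → 2
  1 × C: 1 H
  1 × C: no H
  1 × N: no H
  Total hydrogens = 11.
Molecular formula: C11H11NO2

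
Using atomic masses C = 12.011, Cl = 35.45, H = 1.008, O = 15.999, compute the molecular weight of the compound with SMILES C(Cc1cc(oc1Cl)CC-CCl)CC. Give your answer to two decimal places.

235.15

Molecular formula: C11H16Cl2O.
M = 11×12.011 + 2×35.45 + 16×1.008 + 1×15.999 = 235.15 g/mol.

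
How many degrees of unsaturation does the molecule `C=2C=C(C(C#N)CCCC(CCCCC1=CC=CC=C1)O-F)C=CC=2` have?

Molecular formula from the SMILES: C22H26FNO.
DoU = (2C + 2 + N − H − X)/2 = (2·22 + 2 + 1 − 26 − 1)/2 = 20/2 = 10.
(Structurally: 2 ring(s) + 8 π bond(s) = 10.)

10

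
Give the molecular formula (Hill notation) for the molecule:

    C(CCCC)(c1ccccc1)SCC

Heavy atoms from the SMILES: 13 C, 1 S.
Implicit hydrogens by atom environment:
  5 × C (aromatic): 1 H each → 5
  4 × C: 2 H each → 8
  2 × C: 3 H each → 6
  1 × C: 1 H
  1 × C (aromatic): no H
  1 × S: no H
  Total hydrogens = 20.
Molecular formula: C13H20S

C13H20S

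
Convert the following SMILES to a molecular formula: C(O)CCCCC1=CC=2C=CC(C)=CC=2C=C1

Heavy atoms from the SMILES: 16 C, 1 O.
Implicit hydrogens by atom environment:
  6 × C (aromatic): 1 H each → 6
  5 × C: 2 H each → 10
  4 × C (aromatic): no H
  1 × C: 3 H
  1 × O: 1 H
  Total hydrogens = 20.
Molecular formula: C16H20O

C16H20O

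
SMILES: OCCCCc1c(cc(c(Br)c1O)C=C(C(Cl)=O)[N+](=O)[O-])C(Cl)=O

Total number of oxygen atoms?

The symbol for oxygen appears 6 times in the SMILES.

6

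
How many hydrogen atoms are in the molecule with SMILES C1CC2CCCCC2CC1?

Hydrogens are implicit in SMILES; fill each atom to its normal valence:
  8 × C: 2 H each → 16
  2 × C: 1 H each → 2
  Total hydrogens = 18.

18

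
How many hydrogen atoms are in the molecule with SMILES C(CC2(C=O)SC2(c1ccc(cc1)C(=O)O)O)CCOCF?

Hydrogens are implicit in SMILES; fill each atom to its normal valence:
  5 × C: 2 H each → 10
  4 × C (aromatic): 1 H each → 4
  3 × C: no H
  3 × O: no H
  2 × C (aromatic): no H
  2 × O: 1 H each → 2
  1 × C: 1 H
  1 × F: no H
  1 × S: no H
  Total hydrogens = 17.

17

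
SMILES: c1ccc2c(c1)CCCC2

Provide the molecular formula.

C10H12

Heavy atoms from the SMILES: 10 C.
Implicit hydrogens by atom environment:
  4 × C: 2 H each → 8
  4 × C (aromatic): 1 H each → 4
  2 × C (aromatic): no H
  Total hydrogens = 12.
Molecular formula: C10H12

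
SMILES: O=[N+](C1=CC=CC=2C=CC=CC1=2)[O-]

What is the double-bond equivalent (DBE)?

8

Molecular formula from the SMILES: C10H7NO2.
DoU = (2C + 2 + N − H − X)/2 = (2·10 + 2 + 1 − 7 − 0)/2 = 16/2 = 8.
(Structurally: 2 ring(s) + 6 π bond(s) = 8.)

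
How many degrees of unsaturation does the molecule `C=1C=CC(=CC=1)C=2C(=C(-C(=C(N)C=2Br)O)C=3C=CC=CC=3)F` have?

Molecular formula from the SMILES: C18H13BrFNO.
DoU = (2C + 2 + N − H − X)/2 = (2·18 + 2 + 1 − 13 − 2)/2 = 24/2 = 12.
(Structurally: 3 ring(s) + 9 π bond(s) = 12.)

12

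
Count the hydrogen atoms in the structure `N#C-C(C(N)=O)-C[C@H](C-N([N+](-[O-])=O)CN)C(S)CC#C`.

Hydrogens are implicit in SMILES; fill each atom to its normal valence:
  4 × C: 2 H each → 8
  4 × C: 1 H each → 4
  3 × C: no H
  2 × N: 2 H each → 4
  2 × N: no H
  2 × O: no H
  1 × N (charge +1): no H
  1 × O (charge -1): no H
  1 × S: 1 H
  Total hydrogens = 17.

17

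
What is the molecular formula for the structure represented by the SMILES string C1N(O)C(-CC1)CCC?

Heavy atoms from the SMILES: 7 C, 1 N, 1 O.
Implicit hydrogens by atom environment:
  5 × C: 2 H each → 10
  1 × C: 3 H
  1 × C: 1 H
  1 × N: no H
  1 × O: 1 H
  Total hydrogens = 15.
Molecular formula: C7H15NO

C7H15NO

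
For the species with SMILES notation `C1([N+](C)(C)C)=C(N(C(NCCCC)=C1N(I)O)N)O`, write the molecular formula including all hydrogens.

Heavy atoms from the SMILES: 11 C, 1 I, 5 N, 2 O.
Implicit hydrogens by atom environment:
  4 × C: 3 H each → 12
  4 × C (aromatic): no H
  3 × C: 2 H each → 6
  2 × O: 1 H each → 2
  1 × I: no H
  1 × N: 2 H
  1 × N: 1 H
  1 × N (aromatic): no H
  1 × N (charge +1): no H
  1 × N: no H
  Total hydrogens = 23.
Net charge +1.
Molecular formula: C11H23IN5O2+

C11H23IN5O2+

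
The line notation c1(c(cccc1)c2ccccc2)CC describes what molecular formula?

Heavy atoms from the SMILES: 14 C.
Implicit hydrogens by atom environment:
  9 × C (aromatic): 1 H each → 9
  3 × C (aromatic): no H
  1 × C: 3 H
  1 × C: 2 H
  Total hydrogens = 14.
Molecular formula: C14H14

C14H14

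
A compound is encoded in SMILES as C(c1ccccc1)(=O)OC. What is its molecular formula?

Heavy atoms from the SMILES: 8 C, 2 O.
Implicit hydrogens by atom environment:
  5 × C (aromatic): 1 H each → 5
  2 × O: no H
  1 × C: 3 H
  1 × C (aromatic): no H
  1 × C: no H
  Total hydrogens = 8.
Molecular formula: C8H8O2

C8H8O2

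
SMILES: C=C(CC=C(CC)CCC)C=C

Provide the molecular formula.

Heavy atoms from the SMILES: 12 C.
Implicit hydrogens by atom environment:
  6 × C: 2 H each → 12
  2 × C: 3 H each → 6
  2 × C: 1 H each → 2
  2 × C: no H
  Total hydrogens = 20.
Molecular formula: C12H20

C12H20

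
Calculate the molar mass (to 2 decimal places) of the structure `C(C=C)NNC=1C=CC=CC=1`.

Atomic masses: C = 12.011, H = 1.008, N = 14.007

148.21

Molecular formula: C9H12N2.
M = 9×12.011 + 12×1.008 + 2×14.007 = 148.21 g/mol.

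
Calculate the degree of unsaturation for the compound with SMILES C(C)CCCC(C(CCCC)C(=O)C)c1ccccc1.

Molecular formula from the SMILES: C19H30O.
DoU = (2C + 2 + N − H − X)/2 = (2·19 + 2 + 0 − 30 − 0)/2 = 10/2 = 5.
(Structurally: 1 ring(s) + 4 π bond(s) = 5.)

5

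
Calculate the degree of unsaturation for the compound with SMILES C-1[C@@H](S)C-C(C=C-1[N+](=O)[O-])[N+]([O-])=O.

4

Molecular formula from the SMILES: C6H8N2O4S.
DoU = (2C + 2 + N − H − X)/2 = (2·6 + 2 + 2 − 8 − 0)/2 = 8/2 = 4.
(Structurally: 1 ring(s) + 3 π bond(s) = 4.)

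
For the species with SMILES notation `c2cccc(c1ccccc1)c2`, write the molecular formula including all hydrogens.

Heavy atoms from the SMILES: 12 C.
Implicit hydrogens by atom environment:
  10 × C (aromatic): 1 H each → 10
  2 × C (aromatic): no H
  Total hydrogens = 10.
Molecular formula: C12H10

C12H10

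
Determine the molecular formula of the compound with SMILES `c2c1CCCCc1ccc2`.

C10H12

Heavy atoms from the SMILES: 10 C.
Implicit hydrogens by atom environment:
  4 × C: 2 H each → 8
  4 × C (aromatic): 1 H each → 4
  2 × C (aromatic): no H
  Total hydrogens = 12.
Molecular formula: C10H12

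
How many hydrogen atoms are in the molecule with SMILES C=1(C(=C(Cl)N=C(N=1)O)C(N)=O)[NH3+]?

6

Hydrogens are implicit in SMILES; fill each atom to its normal valence:
  4 × C (aromatic): no H
  2 × N (aromatic): no H
  1 × C: no H
  1 × Cl: no H
  1 × N (charge +1): 3 H
  1 × N: 2 H
  1 × O: 1 H
  1 × O: no H
  Total hydrogens = 6.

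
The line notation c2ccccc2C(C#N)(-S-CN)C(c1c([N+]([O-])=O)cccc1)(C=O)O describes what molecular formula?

C17H15N3O4S

Heavy atoms from the SMILES: 17 C, 3 N, 4 O, 1 S.
Implicit hydrogens by atom environment:
  9 × C (aromatic): 1 H each → 9
  3 × C: no H
  3 × C (aromatic): no H
  2 × O: no H
  1 × C: 2 H
  1 × C: 1 H
  1 × N: 2 H
  1 × N (charge +1): no H
  1 × N: no H
  1 × O: 1 H
  1 × O (charge -1): no H
  1 × S: no H
  Total hydrogens = 15.
Molecular formula: C17H15N3O4S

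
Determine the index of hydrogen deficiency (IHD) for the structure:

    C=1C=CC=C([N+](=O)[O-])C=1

Molecular formula from the SMILES: C6H5NO2.
DoU = (2C + 2 + N − H − X)/2 = (2·6 + 2 + 1 − 5 − 0)/2 = 10/2 = 5.
(Structurally: 1 ring(s) + 4 π bond(s) = 5.)

5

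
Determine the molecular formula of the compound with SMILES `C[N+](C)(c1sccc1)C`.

C7H12NS+

Heavy atoms from the SMILES: 7 C, 1 N, 1 S.
Implicit hydrogens by atom environment:
  3 × C: 3 H each → 9
  3 × C (aromatic): 1 H each → 3
  1 × C (aromatic): no H
  1 × N (charge +1): no H
  1 × S (aromatic): no H
  Total hydrogens = 12.
Net charge +1.
Molecular formula: C7H12NS+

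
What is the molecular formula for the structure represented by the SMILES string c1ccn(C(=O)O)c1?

C5H5NO2

Heavy atoms from the SMILES: 5 C, 1 N, 2 O.
Implicit hydrogens by atom environment:
  4 × C (aromatic): 1 H each → 4
  1 × C: no H
  1 × N (aromatic): no H
  1 × O: 1 H
  1 × O: no H
  Total hydrogens = 5.
Molecular formula: C5H5NO2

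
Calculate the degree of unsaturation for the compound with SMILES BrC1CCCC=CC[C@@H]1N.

Molecular formula from the SMILES: C8H14BrN.
DoU = (2C + 2 + N − H − X)/2 = (2·8 + 2 + 1 − 14 − 1)/2 = 4/2 = 2.
(Structurally: 1 ring(s) + 1 π bond(s) = 2.)

2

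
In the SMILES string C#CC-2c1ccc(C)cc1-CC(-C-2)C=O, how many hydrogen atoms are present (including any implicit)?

Hydrogens are implicit in SMILES; fill each atom to its normal valence:
  4 × C: 1 H each → 4
  3 × C (aromatic): 1 H each → 3
  3 × C (aromatic): no H
  2 × C: 2 H each → 4
  1 × C: 3 H
  1 × C: no H
  1 × O: no H
  Total hydrogens = 14.

14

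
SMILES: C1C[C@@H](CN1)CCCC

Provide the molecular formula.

C8H17N

Heavy atoms from the SMILES: 8 C, 1 N.
Implicit hydrogens by atom environment:
  6 × C: 2 H each → 12
  1 × C: 3 H
  1 × C: 1 H
  1 × N: 1 H
  Total hydrogens = 17.
Molecular formula: C8H17N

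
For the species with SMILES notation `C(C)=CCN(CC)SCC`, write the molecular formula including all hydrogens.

Heavy atoms from the SMILES: 8 C, 1 N, 1 S.
Implicit hydrogens by atom environment:
  3 × C: 3 H each → 9
  3 × C: 2 H each → 6
  2 × C: 1 H each → 2
  1 × N: no H
  1 × S: no H
  Total hydrogens = 17.
Molecular formula: C8H17NS

C8H17NS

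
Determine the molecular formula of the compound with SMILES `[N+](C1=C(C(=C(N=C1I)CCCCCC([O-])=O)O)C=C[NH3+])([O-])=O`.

C13H16IN3O5

Heavy atoms from the SMILES: 13 C, 1 I, 3 N, 5 O.
Implicit hydrogens by atom environment:
  5 × C: 2 H each → 10
  5 × C (aromatic): no H
  2 × C: 1 H each → 2
  2 × O: no H
  2 × O (charge -1): no H
  1 × C: no H
  1 × I: no H
  1 × N (charge +1): 3 H
  1 × N (aromatic): no H
  1 × N (charge +1): no H
  1 × O: 1 H
  Total hydrogens = 16.
Molecular formula: C13H16IN3O5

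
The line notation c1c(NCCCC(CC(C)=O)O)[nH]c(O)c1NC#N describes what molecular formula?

Heavy atoms from the SMILES: 12 C, 4 N, 3 O.
Implicit hydrogens by atom environment:
  4 × C: 2 H each → 8
  3 × C (aromatic): no H
  2 × C: no H
  2 × N: 1 H each → 2
  2 × O: 1 H each → 2
  1 × C: 3 H
  1 × C (aromatic): 1 H
  1 × C: 1 H
  1 × N (aromatic): 1 H
  1 × N: no H
  1 × O: no H
  Total hydrogens = 18.
Molecular formula: C12H18N4O3

C12H18N4O3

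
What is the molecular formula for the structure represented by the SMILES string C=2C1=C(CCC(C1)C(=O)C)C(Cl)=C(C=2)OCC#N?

C14H14ClNO2

Heavy atoms from the SMILES: 14 C, 1 Cl, 1 N, 2 O.
Implicit hydrogens by atom environment:
  4 × C: 2 H each → 8
  4 × C (aromatic): no H
  2 × C (aromatic): 1 H each → 2
  2 × C: no H
  2 × O: no H
  1 × C: 3 H
  1 × C: 1 H
  1 × Cl: no H
  1 × N: no H
  Total hydrogens = 14.
Molecular formula: C14H14ClNO2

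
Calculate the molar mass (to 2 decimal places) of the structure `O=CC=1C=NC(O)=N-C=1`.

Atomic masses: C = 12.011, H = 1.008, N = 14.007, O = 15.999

124.10

Molecular formula: C5H4N2O2.
M = 5×12.011 + 4×1.008 + 2×14.007 + 2×15.999 = 124.10 g/mol.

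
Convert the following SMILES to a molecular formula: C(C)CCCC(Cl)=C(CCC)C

C11H21Cl

Heavy atoms from the SMILES: 11 C, 1 Cl.
Implicit hydrogens by atom environment:
  6 × C: 2 H each → 12
  3 × C: 3 H each → 9
  2 × C: no H
  1 × Cl: no H
  Total hydrogens = 21.
Molecular formula: C11H21Cl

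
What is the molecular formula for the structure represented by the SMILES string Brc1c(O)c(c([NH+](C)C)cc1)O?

C8H11BrNO2+

Heavy atoms from the SMILES: 1 Br, 8 C, 1 N, 2 O.
Implicit hydrogens by atom environment:
  4 × C (aromatic): no H
  2 × C: 3 H each → 6
  2 × C (aromatic): 1 H each → 2
  2 × O: 1 H each → 2
  1 × Br: no H
  1 × N (charge +1): 1 H
  Total hydrogens = 11.
Net charge +1.
Molecular formula: C8H11BrNO2+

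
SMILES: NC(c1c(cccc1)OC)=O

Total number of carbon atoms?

The symbol for carbon appears 8 times in the SMILES. Lowercase c denotes aromatic carbon and counts toward C.

8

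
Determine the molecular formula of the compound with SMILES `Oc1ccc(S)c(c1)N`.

C6H7NOS

Heavy atoms from the SMILES: 6 C, 1 N, 1 O, 1 S.
Implicit hydrogens by atom environment:
  3 × C (aromatic): 1 H each → 3
  3 × C (aromatic): no H
  1 × N: 2 H
  1 × O: 1 H
  1 × S: 1 H
  Total hydrogens = 7.
Molecular formula: C6H7NOS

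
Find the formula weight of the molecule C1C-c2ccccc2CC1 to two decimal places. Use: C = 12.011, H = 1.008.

132.21

Molecular formula: C10H12.
M = 10×12.011 + 12×1.008 = 132.21 g/mol.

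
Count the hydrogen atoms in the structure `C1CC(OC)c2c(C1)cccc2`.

Hydrogens are implicit in SMILES; fill each atom to its normal valence:
  4 × C (aromatic): 1 H each → 4
  3 × C: 2 H each → 6
  2 × C (aromatic): no H
  1 × C: 3 H
  1 × C: 1 H
  1 × O: no H
  Total hydrogens = 14.

14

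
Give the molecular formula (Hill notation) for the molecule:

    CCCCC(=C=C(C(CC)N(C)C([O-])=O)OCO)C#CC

C16H24NO4-

Heavy atoms from the SMILES: 16 C, 1 N, 4 O.
Implicit hydrogens by atom environment:
  6 × C: no H
  5 × C: 2 H each → 10
  4 × C: 3 H each → 12
  2 × O: no H
  1 × C: 1 H
  1 × N: no H
  1 × O: 1 H
  1 × O (charge -1): no H
  Total hydrogens = 24.
Net charge -1.
Molecular formula: C16H24NO4-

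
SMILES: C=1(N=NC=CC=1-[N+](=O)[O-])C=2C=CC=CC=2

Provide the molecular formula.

Heavy atoms from the SMILES: 10 C, 3 N, 2 O.
Implicit hydrogens by atom environment:
  7 × C (aromatic): 1 H each → 7
  3 × C (aromatic): no H
  2 × N (aromatic): no H
  1 × N (charge +1): no H
  1 × O: no H
  1 × O (charge -1): no H
  Total hydrogens = 7.
Molecular formula: C10H7N3O2

C10H7N3O2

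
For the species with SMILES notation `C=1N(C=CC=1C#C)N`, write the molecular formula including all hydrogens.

C6H6N2

Heavy atoms from the SMILES: 6 C, 2 N.
Implicit hydrogens by atom environment:
  3 × C (aromatic): 1 H each → 3
  1 × C: 1 H
  1 × C (aromatic): no H
  1 × C: no H
  1 × N: 2 H
  1 × N (aromatic): no H
  Total hydrogens = 6.
Molecular formula: C6H6N2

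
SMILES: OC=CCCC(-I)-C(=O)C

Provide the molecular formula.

C7H11IO2

Heavy atoms from the SMILES: 7 C, 1 I, 2 O.
Implicit hydrogens by atom environment:
  3 × C: 1 H each → 3
  2 × C: 2 H each → 4
  1 × C: 3 H
  1 × C: no H
  1 × I: no H
  1 × O: 1 H
  1 × O: no H
  Total hydrogens = 11.
Molecular formula: C7H11IO2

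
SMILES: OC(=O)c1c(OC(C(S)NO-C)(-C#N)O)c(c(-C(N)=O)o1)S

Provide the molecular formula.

C10H11N3O7S2

Heavy atoms from the SMILES: 10 C, 3 N, 7 O, 2 S.
Implicit hydrogens by atom environment:
  4 × C (aromatic): no H
  4 × C: no H
  4 × O: no H
  2 × O: 1 H each → 2
  2 × S: 1 H each → 2
  1 × C: 3 H
  1 × C: 1 H
  1 × N: 2 H
  1 × N: 1 H
  1 × N: no H
  1 × O (aromatic): no H
  Total hydrogens = 11.
Molecular formula: C10H11N3O7S2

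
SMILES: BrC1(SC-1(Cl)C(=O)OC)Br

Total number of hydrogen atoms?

Hydrogens are implicit in SMILES; fill each atom to its normal valence:
  3 × C: no H
  2 × Br: no H
  2 × O: no H
  1 × C: 3 H
  1 × Cl: no H
  1 × S: no H
  Total hydrogens = 3.

3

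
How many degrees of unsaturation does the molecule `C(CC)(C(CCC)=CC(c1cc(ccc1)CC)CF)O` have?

Molecular formula from the SMILES: C18H27FO.
DoU = (2C + 2 + N − H − X)/2 = (2·18 + 2 + 0 − 27 − 1)/2 = 10/2 = 5.
(Structurally: 1 ring(s) + 4 π bond(s) = 5.)

5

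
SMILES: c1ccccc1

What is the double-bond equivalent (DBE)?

4

Molecular formula from the SMILES: C6H6.
DoU = (2C + 2 + N − H − X)/2 = (2·6 + 2 + 0 − 6 − 0)/2 = 8/2 = 4.
(Structurally: 1 ring(s) + 3 π bond(s) = 4.)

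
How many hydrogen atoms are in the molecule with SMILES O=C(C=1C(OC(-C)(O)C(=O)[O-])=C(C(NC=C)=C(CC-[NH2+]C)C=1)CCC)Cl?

Hydrogens are implicit in SMILES; fill each atom to its normal valence:
  5 × C: 2 H each → 10
  5 × C (aromatic): no H
  3 × C: 3 H each → 9
  3 × C: no H
  3 × O: no H
  1 × C (aromatic): 1 H
  1 × C: 1 H
  1 × Cl: no H
  1 × N (charge +1): 2 H
  1 × N: 1 H
  1 × O: 1 H
  1 × O (charge -1): no H
  Total hydrogens = 25.

25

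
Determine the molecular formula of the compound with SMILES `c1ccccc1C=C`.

C8H8

Heavy atoms from the SMILES: 8 C.
Implicit hydrogens by atom environment:
  5 × C (aromatic): 1 H each → 5
  1 × C: 2 H
  1 × C: 1 H
  1 × C (aromatic): no H
  Total hydrogens = 8.
Molecular formula: C8H8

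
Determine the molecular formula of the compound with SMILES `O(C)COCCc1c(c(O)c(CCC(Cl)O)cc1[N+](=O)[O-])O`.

Heavy atoms from the SMILES: 13 C, 1 Cl, 1 N, 7 O.
Implicit hydrogens by atom environment:
  5 × C: 2 H each → 10
  5 × C (aromatic): no H
  3 × O: 1 H each → 3
  3 × O: no H
  1 × C: 3 H
  1 × C (aromatic): 1 H
  1 × C: 1 H
  1 × Cl: no H
  1 × N (charge +1): no H
  1 × O (charge -1): no H
  Total hydrogens = 18.
Molecular formula: C13H18ClNO7

C13H18ClNO7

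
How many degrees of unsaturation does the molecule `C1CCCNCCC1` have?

Molecular formula from the SMILES: C7H15N.
DoU = (2C + 2 + N − H − X)/2 = (2·7 + 2 + 1 − 15 − 0)/2 = 2/2 = 1.
(Structurally: 1 ring(s) + 0 π bond(s) = 1.)

1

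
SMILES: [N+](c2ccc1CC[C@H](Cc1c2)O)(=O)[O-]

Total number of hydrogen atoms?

11

Hydrogens are implicit in SMILES; fill each atom to its normal valence:
  3 × C: 2 H each → 6
  3 × C (aromatic): 1 H each → 3
  3 × C (aromatic): no H
  1 × C: 1 H
  1 × N (charge +1): no H
  1 × O: 1 H
  1 × O: no H
  1 × O (charge -1): no H
  Total hydrogens = 11.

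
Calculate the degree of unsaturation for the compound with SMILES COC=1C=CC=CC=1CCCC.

4

Molecular formula from the SMILES: C11H16O.
DoU = (2C + 2 + N − H − X)/2 = (2·11 + 2 + 0 − 16 − 0)/2 = 8/2 = 4.
(Structurally: 1 ring(s) + 3 π bond(s) = 4.)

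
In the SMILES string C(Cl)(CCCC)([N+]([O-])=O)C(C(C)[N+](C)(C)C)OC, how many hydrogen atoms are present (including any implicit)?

26

Hydrogens are implicit in SMILES; fill each atom to its normal valence:
  6 × C: 3 H each → 18
  3 × C: 2 H each → 6
  2 × C: 1 H each → 2
  2 × N (charge +1): no H
  2 × O: no H
  1 × C: no H
  1 × Cl: no H
  1 × O (charge -1): no H
  Total hydrogens = 26.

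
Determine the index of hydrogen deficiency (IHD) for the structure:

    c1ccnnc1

4

Molecular formula from the SMILES: C4H4N2.
DoU = (2C + 2 + N − H − X)/2 = (2·4 + 2 + 2 − 4 − 0)/2 = 8/2 = 4.
(Structurally: 1 ring(s) + 3 π bond(s) = 4.)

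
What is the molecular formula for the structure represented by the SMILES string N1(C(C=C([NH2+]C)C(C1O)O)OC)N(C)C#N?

Heavy atoms from the SMILES: 9 C, 4 N, 3 O.
Implicit hydrogens by atom environment:
  4 × C: 1 H each → 4
  3 × C: 3 H each → 9
  3 × N: no H
  2 × C: no H
  2 × O: 1 H each → 2
  1 × N (charge +1): 2 H
  1 × O: no H
  Total hydrogens = 17.
Net charge +1.
Molecular formula: C9H17N4O3+

C9H17N4O3+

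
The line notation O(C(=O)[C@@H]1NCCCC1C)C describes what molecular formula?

Heavy atoms from the SMILES: 8 C, 1 N, 2 O.
Implicit hydrogens by atom environment:
  3 × C: 2 H each → 6
  2 × C: 3 H each → 6
  2 × C: 1 H each → 2
  2 × O: no H
  1 × C: no H
  1 × N: 1 H
  Total hydrogens = 15.
Molecular formula: C8H15NO2

C8H15NO2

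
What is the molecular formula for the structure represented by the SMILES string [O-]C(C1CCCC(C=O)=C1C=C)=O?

Heavy atoms from the SMILES: 10 C, 3 O.
Implicit hydrogens by atom environment:
  4 × C: 2 H each → 8
  3 × C: 1 H each → 3
  3 × C: no H
  2 × O: no H
  1 × O (charge -1): no H
  Total hydrogens = 11.
Net charge -1.
Molecular formula: C10H11O3-

C10H11O3-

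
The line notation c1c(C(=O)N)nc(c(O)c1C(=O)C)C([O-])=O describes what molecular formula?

Heavy atoms from the SMILES: 9 C, 2 N, 5 O.
Implicit hydrogens by atom environment:
  4 × C (aromatic): no H
  3 × C: no H
  3 × O: no H
  1 × C: 3 H
  1 × C (aromatic): 1 H
  1 × N: 2 H
  1 × N (aromatic): no H
  1 × O: 1 H
  1 × O (charge -1): no H
  Total hydrogens = 7.
Net charge -1.
Molecular formula: C9H7N2O5-

C9H7N2O5-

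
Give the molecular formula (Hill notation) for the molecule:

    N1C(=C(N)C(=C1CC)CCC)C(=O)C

C11H18N2O

Heavy atoms from the SMILES: 11 C, 2 N, 1 O.
Implicit hydrogens by atom environment:
  4 × C (aromatic): no H
  3 × C: 3 H each → 9
  3 × C: 2 H each → 6
  1 × C: no H
  1 × N: 2 H
  1 × N (aromatic): 1 H
  1 × O: no H
  Total hydrogens = 18.
Molecular formula: C11H18N2O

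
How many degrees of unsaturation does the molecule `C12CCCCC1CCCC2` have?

2

Molecular formula from the SMILES: C10H18.
DoU = (2C + 2 + N − H − X)/2 = (2·10 + 2 + 0 − 18 − 0)/2 = 4/2 = 2.
(Structurally: 2 ring(s) + 0 π bond(s) = 2.)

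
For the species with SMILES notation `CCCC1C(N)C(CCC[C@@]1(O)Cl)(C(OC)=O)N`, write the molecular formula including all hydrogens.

Heavy atoms from the SMILES: 12 C, 1 Cl, 2 N, 3 O.
Implicit hydrogens by atom environment:
  5 × C: 2 H each → 10
  3 × C: no H
  2 × C: 3 H each → 6
  2 × C: 1 H each → 2
  2 × N: 2 H each → 4
  2 × O: no H
  1 × Cl: no H
  1 × O: 1 H
  Total hydrogens = 23.
Molecular formula: C12H23ClN2O3

C12H23ClN2O3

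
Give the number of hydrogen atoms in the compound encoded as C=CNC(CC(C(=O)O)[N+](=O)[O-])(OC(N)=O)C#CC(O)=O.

11

Hydrogens are implicit in SMILES; fill each atom to its normal valence:
  6 × C: no H
  5 × O: no H
  2 × C: 2 H each → 4
  2 × C: 1 H each → 2
  2 × O: 1 H each → 2
  1 × N: 2 H
  1 × N: 1 H
  1 × N (charge +1): no H
  1 × O (charge -1): no H
  Total hydrogens = 11.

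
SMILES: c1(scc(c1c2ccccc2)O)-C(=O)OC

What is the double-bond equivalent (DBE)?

Molecular formula from the SMILES: C12H10O3S.
DoU = (2C + 2 + N − H − X)/2 = (2·12 + 2 + 0 − 10 − 0)/2 = 16/2 = 8.
(Structurally: 2 ring(s) + 6 π bond(s) = 8.)

8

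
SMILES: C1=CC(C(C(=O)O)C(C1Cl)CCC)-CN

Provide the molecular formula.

Heavy atoms from the SMILES: 11 C, 1 Cl, 1 N, 2 O.
Implicit hydrogens by atom environment:
  6 × C: 1 H each → 6
  3 × C: 2 H each → 6
  1 × C: 3 H
  1 × C: no H
  1 × Cl: no H
  1 × N: 2 H
  1 × O: 1 H
  1 × O: no H
  Total hydrogens = 18.
Molecular formula: C11H18ClNO2

C11H18ClNO2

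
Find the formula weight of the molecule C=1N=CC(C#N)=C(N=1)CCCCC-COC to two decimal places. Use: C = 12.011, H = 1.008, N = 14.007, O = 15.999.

219.29

Molecular formula: C12H17N3O.
M = 12×12.011 + 17×1.008 + 3×14.007 + 1×15.999 = 219.29 g/mol.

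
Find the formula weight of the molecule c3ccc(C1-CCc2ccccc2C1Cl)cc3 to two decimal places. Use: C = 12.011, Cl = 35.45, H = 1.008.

Molecular formula: C16H15Cl.
M = 16×12.011 + 1×35.45 + 15×1.008 = 242.75 g/mol.

242.75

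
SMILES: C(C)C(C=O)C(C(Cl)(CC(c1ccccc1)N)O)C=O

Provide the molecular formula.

Heavy atoms from the SMILES: 15 C, 1 Cl, 1 N, 3 O.
Implicit hydrogens by atom environment:
  5 × C: 1 H each → 5
  5 × C (aromatic): 1 H each → 5
  2 × C: 2 H each → 4
  2 × O: no H
  1 × C: 3 H
  1 × C: no H
  1 × C (aromatic): no H
  1 × Cl: no H
  1 × N: 2 H
  1 × O: 1 H
  Total hydrogens = 20.
Molecular formula: C15H20ClNO3

C15H20ClNO3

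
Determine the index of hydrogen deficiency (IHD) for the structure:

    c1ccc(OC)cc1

Molecular formula from the SMILES: C7H8O.
DoU = (2C + 2 + N − H − X)/2 = (2·7 + 2 + 0 − 8 − 0)/2 = 8/2 = 4.
(Structurally: 1 ring(s) + 3 π bond(s) = 4.)

4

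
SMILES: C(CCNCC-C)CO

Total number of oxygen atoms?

The symbol for oxygen appears 1 time in the SMILES.

1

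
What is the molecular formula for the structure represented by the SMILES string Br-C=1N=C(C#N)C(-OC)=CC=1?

Heavy atoms from the SMILES: 1 Br, 7 C, 2 N, 1 O.
Implicit hydrogens by atom environment:
  3 × C (aromatic): no H
  2 × C (aromatic): 1 H each → 2
  1 × Br: no H
  1 × C: 3 H
  1 × C: no H
  1 × N (aromatic): no H
  1 × N: no H
  1 × O: no H
  Total hydrogens = 5.
Molecular formula: C7H5BrN2O

C7H5BrN2O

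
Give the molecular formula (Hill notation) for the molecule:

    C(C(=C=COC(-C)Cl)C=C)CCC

Heavy atoms from the SMILES: 11 C, 1 Cl, 1 O.
Implicit hydrogens by atom environment:
  4 × C: 2 H each → 8
  3 × C: 1 H each → 3
  2 × C: 3 H each → 6
  2 × C: no H
  1 × Cl: no H
  1 × O: no H
  Total hydrogens = 17.
Molecular formula: C11H17ClO

C11H17ClO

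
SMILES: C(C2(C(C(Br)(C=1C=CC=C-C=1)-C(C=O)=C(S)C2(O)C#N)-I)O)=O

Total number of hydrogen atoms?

11

Hydrogens are implicit in SMILES; fill each atom to its normal valence:
  6 × C: no H
  5 × C (aromatic): 1 H each → 5
  3 × C: 1 H each → 3
  2 × O: 1 H each → 2
  2 × O: no H
  1 × Br: no H
  1 × C (aromatic): no H
  1 × I: no H
  1 × N: no H
  1 × S: 1 H
  Total hydrogens = 11.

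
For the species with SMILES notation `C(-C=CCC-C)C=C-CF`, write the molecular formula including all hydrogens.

C9H15F

Heavy atoms from the SMILES: 9 C, 1 F.
Implicit hydrogens by atom environment:
  4 × C: 2 H each → 8
  4 × C: 1 H each → 4
  1 × C: 3 H
  1 × F: no H
  Total hydrogens = 15.
Molecular formula: C9H15F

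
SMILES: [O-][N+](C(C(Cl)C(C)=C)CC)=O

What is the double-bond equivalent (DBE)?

2

Molecular formula from the SMILES: C7H12ClNO2.
DoU = (2C + 2 + N − H − X)/2 = (2·7 + 2 + 1 − 12 − 1)/2 = 4/2 = 2.
(Structurally: 0 ring(s) + 2 π bond(s) = 2.)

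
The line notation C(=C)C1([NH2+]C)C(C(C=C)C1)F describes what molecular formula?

C9H15FN+

Heavy atoms from the SMILES: 9 C, 1 F, 1 N.
Implicit hydrogens by atom environment:
  4 × C: 1 H each → 4
  3 × C: 2 H each → 6
  1 × C: 3 H
  1 × C: no H
  1 × F: no H
  1 × N (charge +1): 2 H
  Total hydrogens = 15.
Net charge +1.
Molecular formula: C9H15FN+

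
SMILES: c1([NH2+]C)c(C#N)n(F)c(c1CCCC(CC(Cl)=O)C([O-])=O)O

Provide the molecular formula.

C13H15ClFN3O4

Heavy atoms from the SMILES: 13 C, 1 Cl, 1 F, 3 N, 4 O.
Implicit hydrogens by atom environment:
  4 × C: 2 H each → 8
  4 × C (aromatic): no H
  3 × C: no H
  2 × O: no H
  1 × C: 3 H
  1 × C: 1 H
  1 × Cl: no H
  1 × F: no H
  1 × N (charge +1): 2 H
  1 × N (aromatic): no H
  1 × N: no H
  1 × O: 1 H
  1 × O (charge -1): no H
  Total hydrogens = 15.
Molecular formula: C13H15ClFN3O4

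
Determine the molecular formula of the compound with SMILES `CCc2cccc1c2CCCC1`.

Heavy atoms from the SMILES: 12 C.
Implicit hydrogens by atom environment:
  5 × C: 2 H each → 10
  3 × C (aromatic): 1 H each → 3
  3 × C (aromatic): no H
  1 × C: 3 H
  Total hydrogens = 16.
Molecular formula: C12H16

C12H16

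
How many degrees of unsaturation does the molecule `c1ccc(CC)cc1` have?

4

Molecular formula from the SMILES: C8H10.
DoU = (2C + 2 + N − H − X)/2 = (2·8 + 2 + 0 − 10 − 0)/2 = 8/2 = 4.
(Structurally: 1 ring(s) + 3 π bond(s) = 4.)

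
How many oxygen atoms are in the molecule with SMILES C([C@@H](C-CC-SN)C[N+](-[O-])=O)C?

The symbol for oxygen appears 2 times in the SMILES.

2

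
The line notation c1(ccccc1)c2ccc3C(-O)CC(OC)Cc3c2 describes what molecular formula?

C17H18O2

Heavy atoms from the SMILES: 17 C, 2 O.
Implicit hydrogens by atom environment:
  8 × C (aromatic): 1 H each → 8
  4 × C (aromatic): no H
  2 × C: 2 H each → 4
  2 × C: 1 H each → 2
  1 × C: 3 H
  1 × O: 1 H
  1 × O: no H
  Total hydrogens = 18.
Molecular formula: C17H18O2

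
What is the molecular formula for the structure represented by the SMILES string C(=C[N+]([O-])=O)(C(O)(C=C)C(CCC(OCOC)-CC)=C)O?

Heavy atoms from the SMILES: 14 C, 1 N, 6 O.
Implicit hydrogens by atom environment:
  6 × C: 2 H each → 12
  3 × C: 1 H each → 3
  3 × C: no H
  3 × O: no H
  2 × C: 3 H each → 6
  2 × O: 1 H each → 2
  1 × N (charge +1): no H
  1 × O (charge -1): no H
  Total hydrogens = 23.
Molecular formula: C14H23NO6

C14H23NO6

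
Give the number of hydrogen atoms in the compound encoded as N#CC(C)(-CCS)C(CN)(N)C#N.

14

Hydrogens are implicit in SMILES; fill each atom to its normal valence:
  4 × C: no H
  3 × C: 2 H each → 6
  2 × N: 2 H each → 4
  2 × N: no H
  1 × C: 3 H
  1 × S: 1 H
  Total hydrogens = 14.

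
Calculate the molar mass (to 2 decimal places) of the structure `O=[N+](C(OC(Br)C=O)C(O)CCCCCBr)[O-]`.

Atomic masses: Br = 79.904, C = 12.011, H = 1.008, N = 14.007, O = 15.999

377.03

Molecular formula: C9H15Br2NO5.
M = 2×79.904 + 9×12.011 + 15×1.008 + 1×14.007 + 5×15.999 = 377.03 g/mol.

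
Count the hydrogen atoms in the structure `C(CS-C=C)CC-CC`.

Hydrogens are implicit in SMILES; fill each atom to its normal valence:
  6 × C: 2 H each → 12
  1 × C: 3 H
  1 × C: 1 H
  1 × S: no H
  Total hydrogens = 16.

16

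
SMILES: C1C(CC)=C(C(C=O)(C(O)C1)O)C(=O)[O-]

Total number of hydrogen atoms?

13

Hydrogens are implicit in SMILES; fill each atom to its normal valence:
  4 × C: no H
  3 × C: 2 H each → 6
  2 × C: 1 H each → 2
  2 × O: 1 H each → 2
  2 × O: no H
  1 × C: 3 H
  1 × O (charge -1): no H
  Total hydrogens = 13.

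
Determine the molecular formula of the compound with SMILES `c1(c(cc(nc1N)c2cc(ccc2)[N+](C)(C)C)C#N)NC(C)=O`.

Heavy atoms from the SMILES: 17 C, 5 N, 1 O.
Implicit hydrogens by atom environment:
  6 × C (aromatic): no H
  5 × C (aromatic): 1 H each → 5
  4 × C: 3 H each → 12
  2 × C: no H
  1 × N: 2 H
  1 × N: 1 H
  1 × N (aromatic): no H
  1 × N: no H
  1 × N (charge +1): no H
  1 × O: no H
  Total hydrogens = 20.
Net charge +1.
Molecular formula: C17H20N5O+

C17H20N5O+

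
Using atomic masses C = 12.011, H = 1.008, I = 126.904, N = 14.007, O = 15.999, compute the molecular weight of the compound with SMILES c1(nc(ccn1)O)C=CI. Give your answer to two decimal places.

Molecular formula: C6H5IN2O.
M = 6×12.011 + 5×1.008 + 1×126.904 + 2×14.007 + 1×15.999 = 248.02 g/mol.

248.02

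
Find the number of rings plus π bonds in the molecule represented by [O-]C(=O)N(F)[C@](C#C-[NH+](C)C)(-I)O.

3

Molecular formula from the SMILES: C6H8FIN2O3.
DoU = (2C + 2 + N − H − X)/2 = (2·6 + 2 + 2 − 8 − 2)/2 = 6/2 = 3.
(Structurally: 0 ring(s) + 3 π bond(s) = 3.)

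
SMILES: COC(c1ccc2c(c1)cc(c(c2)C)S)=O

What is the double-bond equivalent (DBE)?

Molecular formula from the SMILES: C13H12O2S.
DoU = (2C + 2 + N − H − X)/2 = (2·13 + 2 + 0 − 12 − 0)/2 = 16/2 = 8.
(Structurally: 2 ring(s) + 6 π bond(s) = 8.)

8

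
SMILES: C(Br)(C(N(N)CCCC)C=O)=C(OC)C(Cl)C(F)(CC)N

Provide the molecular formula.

C13H24BrClFN3O2

Heavy atoms from the SMILES: 1 Br, 13 C, 1 Cl, 1 F, 3 N, 2 O.
Implicit hydrogens by atom environment:
  4 × C: 2 H each → 8
  3 × C: 3 H each → 9
  3 × C: 1 H each → 3
  3 × C: no H
  2 × N: 2 H each → 4
  2 × O: no H
  1 × Br: no H
  1 × Cl: no H
  1 × F: no H
  1 × N: no H
  Total hydrogens = 24.
Molecular formula: C13H24BrClFN3O2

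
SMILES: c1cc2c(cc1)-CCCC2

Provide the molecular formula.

C10H12

Heavy atoms from the SMILES: 10 C.
Implicit hydrogens by atom environment:
  4 × C: 2 H each → 8
  4 × C (aromatic): 1 H each → 4
  2 × C (aromatic): no H
  Total hydrogens = 12.
Molecular formula: C10H12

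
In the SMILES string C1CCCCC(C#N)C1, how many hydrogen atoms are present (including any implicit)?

13

Hydrogens are implicit in SMILES; fill each atom to its normal valence:
  6 × C: 2 H each → 12
  1 × C: 1 H
  1 × C: no H
  1 × N: no H
  Total hydrogens = 13.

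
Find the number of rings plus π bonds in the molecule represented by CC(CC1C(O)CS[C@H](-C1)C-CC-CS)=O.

2

Molecular formula from the SMILES: C12H22O2S2.
DoU = (2C + 2 + N − H − X)/2 = (2·12 + 2 + 0 − 22 − 0)/2 = 4/2 = 2.
(Structurally: 1 ring(s) + 1 π bond(s) = 2.)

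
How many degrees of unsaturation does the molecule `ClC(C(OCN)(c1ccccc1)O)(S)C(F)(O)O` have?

Molecular formula from the SMILES: C10H13ClFNO4S.
DoU = (2C + 2 + N − H − X)/2 = (2·10 + 2 + 1 − 13 − 2)/2 = 8/2 = 4.
(Structurally: 1 ring(s) + 3 π bond(s) = 4.)

4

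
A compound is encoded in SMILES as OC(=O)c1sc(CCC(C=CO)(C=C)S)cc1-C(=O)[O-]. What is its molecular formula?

C13H13O5S2-

Heavy atoms from the SMILES: 13 C, 5 O, 2 S.
Implicit hydrogens by atom environment:
  3 × C: 2 H each → 6
  3 × C: 1 H each → 3
  3 × C (aromatic): no H
  3 × C: no H
  2 × O: 1 H each → 2
  2 × O: no H
  1 × C (aromatic): 1 H
  1 × O (charge -1): no H
  1 × S: 1 H
  1 × S (aromatic): no H
  Total hydrogens = 13.
Net charge -1.
Molecular formula: C13H13O5S2-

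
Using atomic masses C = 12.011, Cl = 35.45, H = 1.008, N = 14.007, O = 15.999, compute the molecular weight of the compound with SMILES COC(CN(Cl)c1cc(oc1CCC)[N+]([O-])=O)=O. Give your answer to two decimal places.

276.67

Molecular formula: C10H13ClN2O5.
M = 10×12.011 + 1×35.45 + 13×1.008 + 2×14.007 + 5×15.999 = 276.67 g/mol.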